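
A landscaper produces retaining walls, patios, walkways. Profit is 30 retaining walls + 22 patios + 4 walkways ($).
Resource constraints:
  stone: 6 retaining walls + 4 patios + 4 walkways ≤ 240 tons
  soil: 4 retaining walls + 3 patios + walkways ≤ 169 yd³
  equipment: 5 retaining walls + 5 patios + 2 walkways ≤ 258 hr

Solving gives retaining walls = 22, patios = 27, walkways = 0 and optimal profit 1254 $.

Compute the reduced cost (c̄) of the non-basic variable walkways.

-6

Binding: stone and soil. Non-binding: equipment (13 unused).
Since equipment is not tight, its dual is 0.
From A_Bᵀ y = c: 6·y_stone + 4·y_soil = 30; 4·y_stone + 3·y_soil = 22.
→ y_stone = 1 and y_soil = 6.
Reduced cost of walkways: c₃ − yᵀa₃ = 4 − (1·4 + 6·1) = 4 − 10 = -6.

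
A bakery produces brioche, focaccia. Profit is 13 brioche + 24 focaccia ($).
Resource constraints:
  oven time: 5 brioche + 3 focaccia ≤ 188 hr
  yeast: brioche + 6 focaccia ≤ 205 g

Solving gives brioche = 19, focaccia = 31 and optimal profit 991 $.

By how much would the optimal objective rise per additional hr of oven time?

Check each constraint at x*: oven time 188/188 (tight); yeast 205/205 (tight).
The binding rows give the dual system: 5·y_oven time + 1·y_yeast = 13 and 3·y_oven time + 6·y_yeast = 24.
This yields shadow prices y_oven time = 2, y_yeast = 3.
Shadow price of oven time = 2.

2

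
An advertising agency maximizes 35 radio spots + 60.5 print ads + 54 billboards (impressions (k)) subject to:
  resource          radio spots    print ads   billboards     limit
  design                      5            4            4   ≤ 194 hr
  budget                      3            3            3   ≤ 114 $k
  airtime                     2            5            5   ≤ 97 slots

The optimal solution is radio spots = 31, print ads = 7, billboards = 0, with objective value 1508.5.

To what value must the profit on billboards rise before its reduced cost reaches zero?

60.5

At the optimum: design uses 183 of 194 (slack = 11); budget uses 114 of 114 (binding); airtime uses 97 of 97 (binding).
By complementary slackness, y = 0 for the non-binding constraint.
The binding rows give the dual system: 3·y_budget + 2·y_airtime = 35 and 3·y_budget + 5·y_airtime = 60.5.
This yields shadow prices y_budget = 6, y_airtime = 8.5.
billboards enters the basis when its profit ≥ yᵀa₃ = 6·3 + 8.5·5 = 60.5.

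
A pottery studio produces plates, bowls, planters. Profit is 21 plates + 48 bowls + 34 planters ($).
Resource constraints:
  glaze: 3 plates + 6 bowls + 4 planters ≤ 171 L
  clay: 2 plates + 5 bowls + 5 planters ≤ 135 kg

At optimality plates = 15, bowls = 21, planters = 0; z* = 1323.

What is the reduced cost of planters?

-8

Check each constraint at x*: glaze 171/171 (tight); clay 135/135 (tight).
Dual feasibility on the basic columns requires 3·y_glaze + 2·y_clay = 21, 6·y_glaze + 5·y_clay = 48.
→ y_glaze = 3 and y_clay = 6.
Reduced cost of planters: c₃ − yᵀa₃ = 34 − (3·4 + 6·5) = 34 − 42 = -8.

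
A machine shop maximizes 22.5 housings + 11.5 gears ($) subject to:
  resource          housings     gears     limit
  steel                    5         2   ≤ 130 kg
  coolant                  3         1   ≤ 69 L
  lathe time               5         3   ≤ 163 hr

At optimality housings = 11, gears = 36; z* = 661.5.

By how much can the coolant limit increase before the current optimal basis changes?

2.4

Binding constraints: coolant, lathe time. The basis is B = [[3,1],[5,3]] with det 4.
Per unit increase in coolant, x* moves by d = (0.75, -1.25).
The basis stays optimal until steel becomes binding; allowable increase = 2.4 L.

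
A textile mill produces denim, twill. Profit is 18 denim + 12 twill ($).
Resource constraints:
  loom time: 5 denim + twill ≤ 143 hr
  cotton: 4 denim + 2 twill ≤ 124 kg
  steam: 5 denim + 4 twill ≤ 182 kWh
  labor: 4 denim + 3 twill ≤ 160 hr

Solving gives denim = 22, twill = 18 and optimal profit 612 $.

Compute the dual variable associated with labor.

Binding: cotton and steam. Non-binding: loom time (15 unused), labor (18 unused).
Since loom time, labor are not tight, their duals are 0.
From A_Bᵀ y = c: 4·y_cotton + 5·y_steam = 18; 2·y_cotton + 4·y_steam = 12.
This yields shadow prices y_cotton = 2, y_steam = 2.
Shadow price of labor = 0.

0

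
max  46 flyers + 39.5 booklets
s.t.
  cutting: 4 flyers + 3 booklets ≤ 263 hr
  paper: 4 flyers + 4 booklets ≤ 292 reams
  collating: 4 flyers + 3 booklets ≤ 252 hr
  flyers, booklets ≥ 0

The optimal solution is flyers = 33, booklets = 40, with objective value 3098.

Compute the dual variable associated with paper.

At the optimum: cutting uses 252 of 263 (slack = 11); paper uses 292 of 292 (binding); collating uses 252 of 252 (binding).
By complementary slackness, y = 0 for the non-binding constraint.
From A_Bᵀ y = c: 4·y_paper + 4·y_collating = 46; 4·y_paper + 3·y_collating = 39.5.
→ y_paper = 5 and y_collating = 6.5.
Shadow price of paper = 5.

5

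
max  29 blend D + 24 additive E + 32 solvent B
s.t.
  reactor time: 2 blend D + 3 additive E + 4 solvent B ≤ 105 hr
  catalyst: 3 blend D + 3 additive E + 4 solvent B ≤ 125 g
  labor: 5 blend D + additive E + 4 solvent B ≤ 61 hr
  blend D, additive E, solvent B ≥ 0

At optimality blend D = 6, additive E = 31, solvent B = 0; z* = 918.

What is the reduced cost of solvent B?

-8

Binding: reactor time and labor. Non-binding: catalyst (14 unused).
Since catalyst is not tight, its dual is 0.
The binding rows give the dual system: 2·y_reactor time + 5·y_labor = 29 and 3·y_reactor time + 1·y_labor = 24.
This yields shadow prices y_reactor time = 7, y_labor = 3.
Reduced cost of solvent B: c₃ − yᵀa₃ = 32 − (7·4 + 3·4) = 32 − 40 = -8.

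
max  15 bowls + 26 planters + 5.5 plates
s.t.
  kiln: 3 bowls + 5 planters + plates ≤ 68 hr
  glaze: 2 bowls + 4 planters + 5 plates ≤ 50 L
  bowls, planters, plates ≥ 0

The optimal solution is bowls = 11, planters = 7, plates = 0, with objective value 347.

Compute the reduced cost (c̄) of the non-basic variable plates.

-6

Check each constraint at x*: kiln 68/68 (tight); glaze 50/50 (tight).
From A_Bᵀ y = c: 3·y_kiln + 2·y_glaze = 15; 5·y_kiln + 4·y_glaze = 26.
This yields shadow prices y_kiln = 4, y_glaze = 1.5.
Reduced cost of plates: c₃ − yᵀa₃ = 5.5 − (4·1 + 1.5·5) = 5.5 − 11.5 = -6.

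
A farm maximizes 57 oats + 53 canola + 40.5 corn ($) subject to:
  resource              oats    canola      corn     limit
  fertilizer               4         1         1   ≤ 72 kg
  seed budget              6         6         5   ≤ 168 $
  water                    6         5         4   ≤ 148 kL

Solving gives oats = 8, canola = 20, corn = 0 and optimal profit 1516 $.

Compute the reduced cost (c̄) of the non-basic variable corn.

Check each constraint at x*: fertilizer 52/72 (slack 20); seed budget 168/168 (tight); water 148/148 (tight).
Slack constraints have shadow price 0 (complementary slackness).
The binding rows give the dual system: 6·y_seed budget + 6·y_water = 57 and 6·y_seed budget + 5·y_water = 53.
This yields shadow prices y_seed budget = 5.5, y_water = 4.
Reduced cost of corn: c₃ − yᵀa₃ = 40.5 − (5.5·5 + 4·4) = 40.5 − 43.5 = -3.

-3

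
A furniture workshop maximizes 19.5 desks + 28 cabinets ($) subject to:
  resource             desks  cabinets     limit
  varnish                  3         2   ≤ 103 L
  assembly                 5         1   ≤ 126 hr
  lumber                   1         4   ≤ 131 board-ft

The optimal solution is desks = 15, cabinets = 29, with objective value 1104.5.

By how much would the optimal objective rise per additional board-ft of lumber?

Binding: varnish and lumber. Non-binding: assembly (22 unused).
Slack constraints have shadow price 0 (complementary slackness).
Dual feasibility on the basic columns requires 3·y_varnish + 1·y_lumber = 19.5, 2·y_varnish + 4·y_lumber = 28.
This yields shadow prices y_varnish = 5, y_lumber = 4.5.
Shadow price of lumber = 4.5.

4.5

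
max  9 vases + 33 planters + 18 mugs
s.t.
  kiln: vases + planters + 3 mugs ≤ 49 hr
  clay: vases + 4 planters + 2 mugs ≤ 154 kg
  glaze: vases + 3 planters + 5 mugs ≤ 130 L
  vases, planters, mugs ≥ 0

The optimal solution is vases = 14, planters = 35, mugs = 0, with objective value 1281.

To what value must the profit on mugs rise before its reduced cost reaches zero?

At the optimum: kiln uses 49 of 49 (binding); clay uses 154 of 154 (binding); glaze uses 119 of 130 (slack = 11).
Since glaze is not tight, its dual is 0.
From A_Bᵀ y = c: 1·y_kiln + 1·y_clay = 9; 1·y_kiln + 4·y_clay = 33.
This yields shadow prices y_kiln = 1, y_clay = 8.
mugs enters the basis when its profit ≥ yᵀa₃ = 1·3 + 8·2 = 19.

19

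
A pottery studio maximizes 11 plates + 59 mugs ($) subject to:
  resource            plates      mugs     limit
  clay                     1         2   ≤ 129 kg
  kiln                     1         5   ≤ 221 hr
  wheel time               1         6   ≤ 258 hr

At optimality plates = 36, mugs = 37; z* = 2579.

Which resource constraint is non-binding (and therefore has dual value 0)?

clay

clay: 110/129 (slack 19)
kiln: 221/221 (binding)
wheel time: 258/258 (binding)
By complementary slackness, a constraint with positive slack has shadow price 0 → clay.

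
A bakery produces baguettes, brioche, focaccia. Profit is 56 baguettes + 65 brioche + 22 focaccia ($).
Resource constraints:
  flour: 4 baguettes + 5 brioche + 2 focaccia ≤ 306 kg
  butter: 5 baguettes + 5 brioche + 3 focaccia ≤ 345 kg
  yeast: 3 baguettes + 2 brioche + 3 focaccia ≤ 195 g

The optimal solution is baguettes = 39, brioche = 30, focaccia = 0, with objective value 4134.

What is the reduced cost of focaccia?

-8

At the optimum: flour uses 306 of 306 (binding); butter uses 345 of 345 (binding); yeast uses 177 of 195 (slack = 18).
Since yeast is not tight, its dual is 0.
Dual feasibility on the basic columns requires 4·y_flour + 5·y_butter = 56, 5·y_flour + 5·y_butter = 65.
→ y_flour = 9 and y_butter = 4.
Reduced cost of focaccia: c₃ − yᵀa₃ = 22 − (9·2 + 4·3) = 22 − 30 = -8.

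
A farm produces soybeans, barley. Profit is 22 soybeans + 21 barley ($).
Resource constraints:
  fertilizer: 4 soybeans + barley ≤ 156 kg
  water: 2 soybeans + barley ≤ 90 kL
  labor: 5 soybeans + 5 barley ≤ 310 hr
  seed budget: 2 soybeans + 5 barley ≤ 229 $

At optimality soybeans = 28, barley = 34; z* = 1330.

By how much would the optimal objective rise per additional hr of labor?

4

Binding: water and labor. Non-binding: fertilizer (10 unused), seed budget (3 unused).
Since fertilizer, seed budget are not tight, their duals are 0.
Dual feasibility on the basic columns requires 2·y_water + 5·y_labor = 22, 1·y_water + 5·y_labor = 21.
→ y_water = 1 and y_labor = 4.
Shadow price of labor = 4.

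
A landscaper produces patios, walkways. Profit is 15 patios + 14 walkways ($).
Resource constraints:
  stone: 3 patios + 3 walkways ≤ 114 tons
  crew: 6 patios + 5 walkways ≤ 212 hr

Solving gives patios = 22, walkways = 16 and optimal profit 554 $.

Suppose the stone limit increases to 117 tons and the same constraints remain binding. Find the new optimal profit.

563

At the optimum: stone uses 114 of 114 (binding); crew uses 212 of 212 (binding).
The binding rows give the dual system: 3·y_stone + 6·y_crew = 15 and 3·y_stone + 5·y_crew = 14.
Solving: y_stone = 3, y_crew = 1.
Δz = y_stone·Δb = 3 × (3) = 9, so new z* = 554 + 9 = 563.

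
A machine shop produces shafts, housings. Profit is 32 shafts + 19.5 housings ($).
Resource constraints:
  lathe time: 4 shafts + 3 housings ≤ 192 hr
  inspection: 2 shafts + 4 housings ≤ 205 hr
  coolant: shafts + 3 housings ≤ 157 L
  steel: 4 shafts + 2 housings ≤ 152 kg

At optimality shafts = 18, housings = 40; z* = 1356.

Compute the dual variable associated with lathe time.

Check each constraint at x*: lathe time 192/192 (tight); inspection 196/205 (slack 9); coolant 138/157 (slack 19); steel 152/152 (tight).
By complementary slackness, y = 0 for the non-binding constraints.
Dual feasibility on the basic columns requires 4·y_lathe time + 4·y_steel = 32, 3·y_lathe time + 2·y_steel = 19.5.
This yields shadow prices y_lathe time = 3.5, y_steel = 4.5.
Shadow price of lathe time = 3.5.

3.5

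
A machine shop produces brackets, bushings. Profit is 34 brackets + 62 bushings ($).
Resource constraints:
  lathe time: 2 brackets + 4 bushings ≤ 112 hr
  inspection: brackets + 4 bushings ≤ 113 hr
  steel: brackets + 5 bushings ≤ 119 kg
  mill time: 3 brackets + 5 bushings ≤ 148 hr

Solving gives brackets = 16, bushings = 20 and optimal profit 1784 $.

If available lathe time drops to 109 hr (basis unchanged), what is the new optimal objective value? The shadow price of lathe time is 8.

1760

Δb = -3, so new z* = 1784 + (8)·(-3) = 1784 − 24 = 1760.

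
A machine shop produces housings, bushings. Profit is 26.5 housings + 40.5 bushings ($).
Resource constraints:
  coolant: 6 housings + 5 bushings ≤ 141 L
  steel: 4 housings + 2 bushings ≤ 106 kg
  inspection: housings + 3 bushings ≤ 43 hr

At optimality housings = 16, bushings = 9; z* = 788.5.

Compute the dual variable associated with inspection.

Check each constraint at x*: coolant 141/141 (tight); steel 82/106 (slack 24); inspection 43/43 (tight).
Since steel is not tight, its dual is 0.
The binding rows give the dual system: 6·y_coolant + 1·y_inspection = 26.5 and 5·y_coolant + 3·y_inspection = 40.5.
Solving: y_coolant = 3, y_inspection = 8.5.
Shadow price of inspection = 8.5.

8.5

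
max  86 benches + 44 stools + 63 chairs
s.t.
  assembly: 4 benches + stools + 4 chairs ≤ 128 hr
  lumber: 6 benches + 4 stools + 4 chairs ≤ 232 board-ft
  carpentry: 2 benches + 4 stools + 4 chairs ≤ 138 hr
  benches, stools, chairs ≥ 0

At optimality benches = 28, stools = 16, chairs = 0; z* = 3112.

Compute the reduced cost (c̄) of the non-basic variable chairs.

-5

At the optimum: assembly uses 128 of 128 (binding); lumber uses 232 of 232 (binding); carpentry uses 120 of 138 (slack = 18).
Since carpentry is not tight, its dual is 0.
From A_Bᵀ y = c: 4·y_assembly + 6·y_lumber = 86; 1·y_assembly + 4·y_lumber = 44.
→ y_assembly = 8 and y_lumber = 9.
Reduced cost of chairs: c₃ − yᵀa₃ = 63 − (8·4 + 9·4) = 63 − 68 = -5.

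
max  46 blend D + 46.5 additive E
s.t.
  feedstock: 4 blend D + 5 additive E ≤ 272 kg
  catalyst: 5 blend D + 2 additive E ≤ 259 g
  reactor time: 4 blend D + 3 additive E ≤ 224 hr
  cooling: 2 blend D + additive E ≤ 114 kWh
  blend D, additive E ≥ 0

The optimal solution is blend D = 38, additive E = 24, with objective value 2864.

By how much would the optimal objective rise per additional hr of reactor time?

Check each constraint at x*: feedstock 272/272 (tight); catalyst 238/259 (slack 21); reactor time 224/224 (tight); cooling 100/114 (slack 14).
Since catalyst, cooling are not tight, their duals are 0.
From A_Bᵀ y = c: 4·y_feedstock + 4·y_reactor time = 46; 5·y_feedstock + 3·y_reactor time = 46.5.
This yields shadow prices y_feedstock = 6, y_reactor time = 5.5.
Shadow price of reactor time = 5.5.

5.5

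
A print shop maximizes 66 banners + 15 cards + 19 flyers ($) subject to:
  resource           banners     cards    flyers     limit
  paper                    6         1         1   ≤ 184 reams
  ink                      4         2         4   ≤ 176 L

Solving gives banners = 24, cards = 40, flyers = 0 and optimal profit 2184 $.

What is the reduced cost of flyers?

-2

Both paper and ink are binding at x*.
From A_Bᵀ y = c: 6·y_paper + 4·y_ink = 66; 1·y_paper + 2·y_ink = 15.
This yields shadow prices y_paper = 9, y_ink = 3.
Reduced cost of flyers: c₃ − yᵀa₃ = 19 − (9·1 + 3·4) = 19 − 21 = -2.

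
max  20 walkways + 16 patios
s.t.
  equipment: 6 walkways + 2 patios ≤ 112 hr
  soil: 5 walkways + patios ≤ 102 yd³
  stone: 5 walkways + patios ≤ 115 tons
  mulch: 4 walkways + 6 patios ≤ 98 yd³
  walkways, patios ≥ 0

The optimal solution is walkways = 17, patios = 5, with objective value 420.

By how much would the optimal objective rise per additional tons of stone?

Check each constraint at x*: equipment 112/112 (tight); soil 90/102 (slack 12); stone 90/115 (slack 25); mulch 98/98 (tight).
Slack constraints have shadow price 0 (complementary slackness).
The binding rows give the dual system: 6·y_equipment + 4·y_mulch = 20 and 2·y_equipment + 6·y_mulch = 16.
This yields shadow prices y_equipment = 2, y_mulch = 2.
Shadow price of stone = 0.

0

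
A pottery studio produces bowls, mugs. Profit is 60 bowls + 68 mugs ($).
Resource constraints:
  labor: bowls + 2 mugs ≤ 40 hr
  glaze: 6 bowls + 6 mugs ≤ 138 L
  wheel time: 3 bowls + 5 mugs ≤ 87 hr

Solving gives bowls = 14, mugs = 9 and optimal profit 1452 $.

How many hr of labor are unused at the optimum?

8

labor used = 1·14 + 2·9 = 32; slack = 40 − 32 = 8.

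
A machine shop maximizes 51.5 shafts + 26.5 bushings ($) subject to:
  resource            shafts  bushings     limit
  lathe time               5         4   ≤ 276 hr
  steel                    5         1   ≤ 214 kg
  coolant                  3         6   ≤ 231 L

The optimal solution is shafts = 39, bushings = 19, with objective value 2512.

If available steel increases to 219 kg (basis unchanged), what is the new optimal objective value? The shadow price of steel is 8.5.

2554.5

Δb = 5, so new z* = 2512 + (8.5)·(5) = 2512 + 42.5 = 2554.5.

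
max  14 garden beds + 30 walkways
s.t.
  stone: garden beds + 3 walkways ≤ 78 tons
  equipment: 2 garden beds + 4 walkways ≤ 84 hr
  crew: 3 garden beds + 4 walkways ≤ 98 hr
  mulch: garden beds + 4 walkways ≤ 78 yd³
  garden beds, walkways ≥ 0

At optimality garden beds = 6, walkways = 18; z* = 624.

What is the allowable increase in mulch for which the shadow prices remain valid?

Binding constraints: equipment, mulch. The basis is B = [[2,4],[1,4]] with det 4.
Per unit increase in mulch, x* moves by d = (-1, 0.5).
The basis stays optimal until garden beds reaches 0; allowable increase = 6 yd³.

6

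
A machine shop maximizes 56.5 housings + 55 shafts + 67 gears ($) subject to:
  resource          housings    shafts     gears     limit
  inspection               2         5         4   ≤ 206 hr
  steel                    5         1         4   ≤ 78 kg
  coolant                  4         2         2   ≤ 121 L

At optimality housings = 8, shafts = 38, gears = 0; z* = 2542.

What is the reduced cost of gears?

At the optimum: inspection uses 206 of 206 (binding); steel uses 78 of 78 (binding); coolant uses 108 of 121 (slack = 13).
By complementary slackness, y = 0 for the non-binding constraint.
The binding rows give the dual system: 2·y_inspection + 5·y_steel = 56.5 and 5·y_inspection + 1·y_steel = 55.
→ y_inspection = 9.5 and y_steel = 7.5.
Reduced cost of gears: c₃ − yᵀa₃ = 67 − (9.5·4 + 7.5·4) = 67 − 68 = -1.

-1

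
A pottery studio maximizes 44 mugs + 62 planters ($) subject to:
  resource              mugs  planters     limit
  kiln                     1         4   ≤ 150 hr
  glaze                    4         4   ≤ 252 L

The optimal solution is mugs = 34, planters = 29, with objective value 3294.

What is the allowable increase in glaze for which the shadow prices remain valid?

Binding constraints: kiln, glaze. The basis is B = [[1,4],[4,4]] with det -12.
Per unit increase in glaze, x* moves by d = (0.3333, -0.0833).
The basis stays optimal until planters reaches 0; allowable increase = 348 L.

348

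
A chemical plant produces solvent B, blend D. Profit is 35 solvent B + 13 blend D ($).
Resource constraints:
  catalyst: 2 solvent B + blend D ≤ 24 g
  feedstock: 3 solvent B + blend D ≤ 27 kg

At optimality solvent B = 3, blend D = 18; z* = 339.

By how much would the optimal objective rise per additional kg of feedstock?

9

At the optimum: catalyst uses 24 of 24 (binding); feedstock uses 27 of 27 (binding).
From A_Bᵀ y = c: 2·y_catalyst + 3·y_feedstock = 35; 1·y_catalyst + 1·y_feedstock = 13.
→ y_catalyst = 4 and y_feedstock = 9.
Shadow price of feedstock = 9.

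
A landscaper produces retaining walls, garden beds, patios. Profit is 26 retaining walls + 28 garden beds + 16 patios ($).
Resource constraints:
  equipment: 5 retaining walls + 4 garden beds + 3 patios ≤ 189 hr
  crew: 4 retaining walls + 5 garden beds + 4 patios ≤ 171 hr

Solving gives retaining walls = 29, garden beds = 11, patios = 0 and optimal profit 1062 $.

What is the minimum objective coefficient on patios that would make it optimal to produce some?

Check each constraint at x*: equipment 189/189 (tight); crew 171/171 (tight).
The binding rows give the dual system: 5·y_equipment + 4·y_crew = 26 and 4·y_equipment + 5·y_crew = 28.
→ y_equipment = 2 and y_crew = 4.
patios enters the basis when its profit ≥ yᵀa₃ = 2·3 + 4·4 = 22.

22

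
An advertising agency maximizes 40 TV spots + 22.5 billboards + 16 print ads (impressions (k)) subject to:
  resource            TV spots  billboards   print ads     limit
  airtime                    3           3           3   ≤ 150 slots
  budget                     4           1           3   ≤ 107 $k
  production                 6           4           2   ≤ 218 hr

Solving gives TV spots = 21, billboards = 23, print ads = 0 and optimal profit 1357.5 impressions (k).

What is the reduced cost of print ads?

At the optimum: airtime uses 132 of 150 (slack = 18); budget uses 107 of 107 (binding); production uses 218 of 218 (binding).
Since airtime is not tight, its dual is 0.
From A_Bᵀ y = c: 4·y_budget + 6·y_production = 40; 1·y_budget + 4·y_production = 22.5.
Solving: y_budget = 2.5, y_production = 5.
Reduced cost of print ads: c₃ − yᵀa₃ = 16 − (2.5·3 + 5·2) = 16 − 17.5 = -1.5.

-1.5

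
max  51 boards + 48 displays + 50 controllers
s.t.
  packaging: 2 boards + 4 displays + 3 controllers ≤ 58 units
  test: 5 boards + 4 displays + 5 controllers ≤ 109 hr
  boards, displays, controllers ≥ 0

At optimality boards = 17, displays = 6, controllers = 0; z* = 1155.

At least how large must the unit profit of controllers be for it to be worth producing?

Both packaging and test are binding at x*.
From A_Bᵀ y = c: 2·y_packaging + 5·y_test = 51; 4·y_packaging + 4·y_test = 48.
Solving: y_packaging = 3, y_test = 9.
controllers enters the basis when its profit ≥ yᵀa₃ = 3·3 + 9·5 = 54.

54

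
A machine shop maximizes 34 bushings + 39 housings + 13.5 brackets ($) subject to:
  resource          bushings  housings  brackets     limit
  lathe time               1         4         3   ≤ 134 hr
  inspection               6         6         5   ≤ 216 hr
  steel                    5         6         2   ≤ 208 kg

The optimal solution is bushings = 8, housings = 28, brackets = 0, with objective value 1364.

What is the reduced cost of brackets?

-4

Binding: inspection and steel. Non-binding: lathe time (14 unused).
Since lathe time is not tight, its dual is 0.
The binding rows give the dual system: 6·y_inspection + 5·y_steel = 34 and 6·y_inspection + 6·y_steel = 39.
Solving: y_inspection = 1.5, y_steel = 5.
Reduced cost of brackets: c₃ − yᵀa₃ = 13.5 − (1.5·5 + 5·2) = 13.5 − 17.5 = -4.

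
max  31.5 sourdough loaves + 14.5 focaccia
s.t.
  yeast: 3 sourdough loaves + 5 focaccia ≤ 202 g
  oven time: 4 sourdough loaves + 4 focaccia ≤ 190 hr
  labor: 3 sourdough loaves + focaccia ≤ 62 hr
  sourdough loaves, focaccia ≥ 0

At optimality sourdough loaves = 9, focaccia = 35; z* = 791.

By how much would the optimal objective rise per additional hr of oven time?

Check each constraint at x*: yeast 202/202 (tight); oven time 176/190 (slack 14); labor 62/62 (tight).
Slack constraints have shadow price 0 (complementary slackness).
Dual feasibility on the basic columns requires 3·y_yeast + 3·y_labor = 31.5, 5·y_yeast + 1·y_labor = 14.5.
This yields shadow prices y_yeast = 1, y_labor = 9.5.
Shadow price of oven time = 0.

0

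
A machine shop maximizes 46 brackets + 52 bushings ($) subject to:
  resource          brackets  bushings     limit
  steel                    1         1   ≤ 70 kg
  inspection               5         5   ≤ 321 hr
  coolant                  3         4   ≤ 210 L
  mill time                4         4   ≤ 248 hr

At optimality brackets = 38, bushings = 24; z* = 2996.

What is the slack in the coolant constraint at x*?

coolant used = 3·38 + 4·24 = 210; slack = 210 − 210 = 0.

0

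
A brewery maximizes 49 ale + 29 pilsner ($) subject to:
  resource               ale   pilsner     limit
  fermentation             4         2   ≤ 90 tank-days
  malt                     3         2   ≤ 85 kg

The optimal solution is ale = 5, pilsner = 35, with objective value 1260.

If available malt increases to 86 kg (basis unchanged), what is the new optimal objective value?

1269

At the optimum: fermentation uses 90 of 90 (binding); malt uses 85 of 85 (binding).
The binding rows give the dual system: 4·y_fermentation + 3·y_malt = 49 and 2·y_fermentation + 2·y_malt = 29.
This yields shadow prices y_fermentation = 5.5, y_malt = 9.
Δz = y_malt·Δb = 9 × (1) = 9, so new z* = 1260 + 9 = 1269.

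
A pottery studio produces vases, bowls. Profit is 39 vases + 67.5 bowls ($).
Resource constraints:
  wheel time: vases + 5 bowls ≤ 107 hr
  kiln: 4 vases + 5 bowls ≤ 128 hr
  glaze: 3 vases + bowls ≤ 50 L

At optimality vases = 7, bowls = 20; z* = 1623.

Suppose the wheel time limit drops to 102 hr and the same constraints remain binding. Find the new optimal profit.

1598

Binding: wheel time and kiln. Non-binding: glaze (9 unused).
Slack constraints have shadow price 0 (complementary slackness).
Dual feasibility on the basic columns requires 1·y_wheel time + 4·y_kiln = 39, 5·y_wheel time + 5·y_kiln = 67.5.
This yields shadow prices y_wheel time = 5, y_kiln = 8.5.
Δz = y_wheel time·Δb = 5 × (-5) = -25, so new z* = 1623 − 25 = 1598.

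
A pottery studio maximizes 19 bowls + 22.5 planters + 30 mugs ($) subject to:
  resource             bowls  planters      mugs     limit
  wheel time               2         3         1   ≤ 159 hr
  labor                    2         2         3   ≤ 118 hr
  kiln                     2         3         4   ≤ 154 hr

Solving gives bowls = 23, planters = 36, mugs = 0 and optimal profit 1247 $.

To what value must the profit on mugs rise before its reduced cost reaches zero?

32

Check each constraint at x*: wheel time 154/159 (slack 5); labor 118/118 (tight); kiln 154/154 (tight).
Since wheel time is not tight, its dual is 0.
The binding rows give the dual system: 2·y_labor + 2·y_kiln = 19 and 2·y_labor + 3·y_kiln = 22.5.
→ y_labor = 6 and y_kiln = 3.5.
mugs enters the basis when its profit ≥ yᵀa₃ = 6·3 + 3.5·4 = 32.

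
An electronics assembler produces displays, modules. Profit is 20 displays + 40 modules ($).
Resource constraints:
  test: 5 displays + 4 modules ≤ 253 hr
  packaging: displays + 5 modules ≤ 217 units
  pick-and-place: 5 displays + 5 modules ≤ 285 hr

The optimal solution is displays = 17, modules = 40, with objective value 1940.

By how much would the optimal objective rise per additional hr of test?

0

Check each constraint at x*: test 245/253 (slack 8); packaging 217/217 (tight); pick-and-place 285/285 (tight).
Slack constraints have shadow price 0 (complementary slackness).
Dual feasibility on the basic columns requires 1·y_packaging + 5·y_pick-and-place = 20, 5·y_packaging + 5·y_pick-and-place = 40.
→ y_packaging = 5 and y_pick-and-place = 3.
Shadow price of test = 0.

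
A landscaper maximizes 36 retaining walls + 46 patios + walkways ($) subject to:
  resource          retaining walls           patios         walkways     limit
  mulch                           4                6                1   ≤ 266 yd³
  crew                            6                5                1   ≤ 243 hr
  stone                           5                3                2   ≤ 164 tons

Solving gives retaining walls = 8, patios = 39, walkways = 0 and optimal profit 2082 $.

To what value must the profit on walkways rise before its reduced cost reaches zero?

8

Binding: mulch and crew. Non-binding: stone (7 unused).
Slack constraints have shadow price 0 (complementary slackness).
The binding rows give the dual system: 4·y_mulch + 6·y_crew = 36 and 6·y_mulch + 5·y_crew = 46.
Solving: y_mulch = 6, y_crew = 2.
walkways enters the basis when its profit ≥ yᵀa₃ = 6·1 + 2·1 = 8.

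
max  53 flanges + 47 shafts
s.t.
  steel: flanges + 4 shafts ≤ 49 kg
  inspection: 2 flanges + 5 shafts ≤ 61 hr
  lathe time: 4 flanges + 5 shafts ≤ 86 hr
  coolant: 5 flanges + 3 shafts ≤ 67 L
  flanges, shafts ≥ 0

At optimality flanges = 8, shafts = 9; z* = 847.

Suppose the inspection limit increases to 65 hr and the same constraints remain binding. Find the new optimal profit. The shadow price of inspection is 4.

863

Δb = 4, so new z* = 847 + (4)·(4) = 847 + 16 = 863.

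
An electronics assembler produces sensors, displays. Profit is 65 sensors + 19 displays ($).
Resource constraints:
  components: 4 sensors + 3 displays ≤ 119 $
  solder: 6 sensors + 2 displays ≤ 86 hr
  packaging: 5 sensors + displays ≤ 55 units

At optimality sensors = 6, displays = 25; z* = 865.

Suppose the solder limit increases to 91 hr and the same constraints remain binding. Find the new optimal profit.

902.5

Check each constraint at x*: components 99/119 (slack 20); solder 86/86 (tight); packaging 55/55 (tight).
Slack constraints have shadow price 0 (complementary slackness).
From A_Bᵀ y = c: 6·y_solder + 5·y_packaging = 65; 2·y_solder + 1·y_packaging = 19.
→ y_solder = 7.5 and y_packaging = 4.
Δz = y_solder·Δb = 7.5 × (5) = 37.5, so new z* = 865 + 37.5 = 902.5.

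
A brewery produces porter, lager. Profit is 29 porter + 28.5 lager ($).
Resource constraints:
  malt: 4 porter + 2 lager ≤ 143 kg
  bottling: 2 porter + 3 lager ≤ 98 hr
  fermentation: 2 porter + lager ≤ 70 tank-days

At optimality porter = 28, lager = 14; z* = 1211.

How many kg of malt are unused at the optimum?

3

malt used = 4·28 + 2·14 = 140; slack = 143 − 140 = 3.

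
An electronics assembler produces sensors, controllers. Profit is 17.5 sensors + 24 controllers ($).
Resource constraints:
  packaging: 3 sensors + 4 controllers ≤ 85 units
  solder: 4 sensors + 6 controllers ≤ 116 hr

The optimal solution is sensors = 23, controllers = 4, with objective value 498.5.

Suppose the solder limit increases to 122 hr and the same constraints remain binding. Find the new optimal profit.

504.5

At the optimum: packaging uses 85 of 85 (binding); solder uses 116 of 116 (binding).
The binding rows give the dual system: 3·y_packaging + 4·y_solder = 17.5 and 4·y_packaging + 6·y_solder = 24.
→ y_packaging = 4.5 and y_solder = 1.
Δz = y_solder·Δb = 1 × (6) = 6, so new z* = 498.5 + 6 = 504.5.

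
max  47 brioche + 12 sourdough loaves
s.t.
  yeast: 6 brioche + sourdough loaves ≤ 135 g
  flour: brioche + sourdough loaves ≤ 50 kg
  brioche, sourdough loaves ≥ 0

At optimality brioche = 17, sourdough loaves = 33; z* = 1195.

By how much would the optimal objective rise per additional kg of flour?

Check each constraint at x*: yeast 135/135 (tight); flour 50/50 (tight).
From A_Bᵀ y = c: 6·y_yeast + 1·y_flour = 47; 1·y_yeast + 1·y_flour = 12.
Solving: y_yeast = 7, y_flour = 5.
Shadow price of flour = 5.

5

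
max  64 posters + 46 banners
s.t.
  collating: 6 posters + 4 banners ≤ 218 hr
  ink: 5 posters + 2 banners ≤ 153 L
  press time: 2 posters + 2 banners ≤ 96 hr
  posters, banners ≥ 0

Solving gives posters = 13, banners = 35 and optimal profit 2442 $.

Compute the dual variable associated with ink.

At the optimum: collating uses 218 of 218 (binding); ink uses 135 of 153 (slack = 18); press time uses 96 of 96 (binding).
Since ink is not tight, its dual is 0.
From A_Bᵀ y = c: 6·y_collating + 2·y_press time = 64; 4·y_collating + 2·y_press time = 46.
This yields shadow prices y_collating = 9, y_press time = 5.
Shadow price of ink = 0.

0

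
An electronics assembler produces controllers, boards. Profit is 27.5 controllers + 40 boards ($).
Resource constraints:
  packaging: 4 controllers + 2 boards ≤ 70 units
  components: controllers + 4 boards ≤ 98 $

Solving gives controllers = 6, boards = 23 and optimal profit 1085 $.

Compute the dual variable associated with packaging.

5

Check each constraint at x*: packaging 70/70 (tight); components 98/98 (tight).
From A_Bᵀ y = c: 4·y_packaging + 1·y_components = 27.5; 2·y_packaging + 4·y_components = 40.
Solving: y_packaging = 5, y_components = 7.5.
Shadow price of packaging = 5.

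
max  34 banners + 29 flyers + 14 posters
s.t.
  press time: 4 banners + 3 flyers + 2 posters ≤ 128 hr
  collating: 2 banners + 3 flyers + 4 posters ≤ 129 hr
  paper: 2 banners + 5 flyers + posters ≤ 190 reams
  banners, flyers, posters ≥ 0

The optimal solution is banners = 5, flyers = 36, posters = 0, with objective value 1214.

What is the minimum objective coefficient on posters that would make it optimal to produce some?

17

Binding: press time and paper. Non-binding: collating (11 unused).
By complementary slackness, y = 0 for the non-binding constraint.
From A_Bᵀ y = c: 4·y_press time + 2·y_paper = 34; 3·y_press time + 5·y_paper = 29.
This yields shadow prices y_press time = 8, y_paper = 1.
posters enters the basis when its profit ≥ yᵀa₃ = 8·2 + 1·1 = 17.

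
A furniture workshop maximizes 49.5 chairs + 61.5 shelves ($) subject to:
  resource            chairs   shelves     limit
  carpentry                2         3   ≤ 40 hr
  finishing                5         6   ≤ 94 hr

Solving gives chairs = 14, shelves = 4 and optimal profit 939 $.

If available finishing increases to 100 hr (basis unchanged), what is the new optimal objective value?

Check each constraint at x*: carpentry 40/40 (tight); finishing 94/94 (tight).
From A_Bᵀ y = c: 2·y_carpentry + 5·y_finishing = 49.5; 3·y_carpentry + 6·y_finishing = 61.5.
This yields shadow prices y_carpentry = 3.5, y_finishing = 8.5.
Δz = y_finishing·Δb = 8.5 × (6) = 51, so new z* = 939 + 51 = 990.

990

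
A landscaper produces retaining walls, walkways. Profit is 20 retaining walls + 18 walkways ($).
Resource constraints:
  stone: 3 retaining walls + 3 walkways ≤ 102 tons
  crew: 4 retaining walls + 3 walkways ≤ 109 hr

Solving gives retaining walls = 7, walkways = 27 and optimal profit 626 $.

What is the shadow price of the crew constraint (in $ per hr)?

Check each constraint at x*: stone 102/102 (tight); crew 109/109 (tight).
The binding rows give the dual system: 3·y_stone + 4·y_crew = 20 and 3·y_stone + 3·y_crew = 18.
Solving: y_stone = 4, y_crew = 2.
Shadow price of crew = 2.

2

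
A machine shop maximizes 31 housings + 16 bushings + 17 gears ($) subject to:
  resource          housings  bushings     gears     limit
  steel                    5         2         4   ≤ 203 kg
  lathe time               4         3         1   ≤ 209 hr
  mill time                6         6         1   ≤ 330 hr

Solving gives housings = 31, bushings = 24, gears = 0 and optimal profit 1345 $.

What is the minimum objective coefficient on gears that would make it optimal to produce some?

Binding: steel and mill time. Non-binding: lathe time (13 unused).
Slack constraints have shadow price 0 (complementary slackness).
Dual feasibility on the basic columns requires 5·y_steel + 6·y_mill time = 31, 2·y_steel + 6·y_mill time = 16.
Solving: y_steel = 5, y_mill time = 1.
gears enters the basis when its profit ≥ yᵀa₃ = 5·4 + 1·1 = 21.

21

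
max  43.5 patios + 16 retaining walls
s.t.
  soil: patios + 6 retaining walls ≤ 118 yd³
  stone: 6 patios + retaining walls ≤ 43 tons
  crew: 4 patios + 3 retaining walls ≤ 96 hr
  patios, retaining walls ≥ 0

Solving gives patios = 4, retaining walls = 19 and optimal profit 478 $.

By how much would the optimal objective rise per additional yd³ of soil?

Check each constraint at x*: soil 118/118 (tight); stone 43/43 (tight); crew 73/96 (slack 23).
Since crew is not tight, its dual is 0.
From A_Bᵀ y = c: 1·y_soil + 6·y_stone = 43.5; 6·y_soil + 1·y_stone = 16.
This yields shadow prices y_soil = 1.5, y_stone = 7.
Shadow price of soil = 1.5.

1.5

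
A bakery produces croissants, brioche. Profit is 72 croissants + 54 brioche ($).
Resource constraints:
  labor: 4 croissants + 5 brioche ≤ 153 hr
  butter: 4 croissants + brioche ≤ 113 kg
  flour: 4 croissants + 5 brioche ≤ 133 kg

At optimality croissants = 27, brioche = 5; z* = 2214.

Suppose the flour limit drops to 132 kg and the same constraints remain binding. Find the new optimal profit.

2205

Binding: butter and flour. Non-binding: labor (20 unused).
Since labor is not tight, its dual is 0.
From A_Bᵀ y = c: 4·y_butter + 4·y_flour = 72; 1·y_butter + 5·y_flour = 54.
Solving: y_butter = 9, y_flour = 9.
Δz = y_flour·Δb = 9 × (-1) = -9, so new z* = 2214 − 9 = 2205.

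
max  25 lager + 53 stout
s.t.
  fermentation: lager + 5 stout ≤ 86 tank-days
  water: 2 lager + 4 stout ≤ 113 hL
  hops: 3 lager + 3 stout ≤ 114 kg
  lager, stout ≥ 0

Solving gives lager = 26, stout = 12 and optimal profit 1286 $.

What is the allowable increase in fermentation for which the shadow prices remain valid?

Binding constraints: fermentation, hops. The basis is B = [[1,5],[3,3]] with det -12.
Per unit increase in fermentation, x* moves by d = (-0.25, 0.25).
The basis stays optimal until water becomes binding; allowable increase = 26 tank-days.

26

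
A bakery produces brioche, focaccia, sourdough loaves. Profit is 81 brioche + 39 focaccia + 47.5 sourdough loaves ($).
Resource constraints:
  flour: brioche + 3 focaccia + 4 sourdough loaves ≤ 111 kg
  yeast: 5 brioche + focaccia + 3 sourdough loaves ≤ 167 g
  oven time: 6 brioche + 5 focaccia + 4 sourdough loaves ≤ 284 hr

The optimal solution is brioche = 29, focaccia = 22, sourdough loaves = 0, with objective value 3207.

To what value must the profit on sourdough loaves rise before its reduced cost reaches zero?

Binding: yeast and oven time. Non-binding: flour (16 unused).
Since flour is not tight, its dual is 0.
Dual feasibility on the basic columns requires 5·y_yeast + 6·y_oven time = 81, 1·y_yeast + 5·y_oven time = 39.
This yields shadow prices y_yeast = 9, y_oven time = 6.
sourdough loaves enters the basis when its profit ≥ yᵀa₃ = 9·3 + 6·4 = 51.

51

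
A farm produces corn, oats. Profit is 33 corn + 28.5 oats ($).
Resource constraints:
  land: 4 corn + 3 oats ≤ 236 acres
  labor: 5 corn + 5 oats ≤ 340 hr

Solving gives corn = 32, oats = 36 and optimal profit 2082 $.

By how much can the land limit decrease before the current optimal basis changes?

32

Binding constraints: land, labor. The basis is B = [[4,3],[5,5]] with det 5.
Per unit decrease in land, x* moves by d = (-1, 1).
The basis stays optimal until corn reaches 0; allowable decrease = 32 acres.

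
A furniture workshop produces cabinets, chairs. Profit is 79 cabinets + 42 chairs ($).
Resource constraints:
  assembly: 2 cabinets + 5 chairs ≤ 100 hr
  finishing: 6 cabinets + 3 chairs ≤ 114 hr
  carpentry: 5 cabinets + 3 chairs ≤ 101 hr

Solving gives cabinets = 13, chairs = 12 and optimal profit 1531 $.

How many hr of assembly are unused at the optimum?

14

assembly used = 2·13 + 5·12 = 86; slack = 100 − 86 = 14.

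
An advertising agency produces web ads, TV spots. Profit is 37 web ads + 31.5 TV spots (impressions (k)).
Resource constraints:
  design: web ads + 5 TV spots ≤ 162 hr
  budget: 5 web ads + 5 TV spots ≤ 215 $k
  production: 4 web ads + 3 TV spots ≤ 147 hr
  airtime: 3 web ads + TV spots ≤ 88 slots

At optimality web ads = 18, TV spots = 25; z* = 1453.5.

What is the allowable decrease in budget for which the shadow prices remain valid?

Binding constraints: budget, production. The basis is B = [[5,5],[4,3]] with det -5.
Per unit decrease in budget, x* moves by d = (0.6, -0.8).
The basis stays optimal until airtime becomes binding; allowable decrease = 9 $k.

9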